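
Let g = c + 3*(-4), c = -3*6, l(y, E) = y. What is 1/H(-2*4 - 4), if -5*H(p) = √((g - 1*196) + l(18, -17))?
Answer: 5*I*√13/52 ≈ 0.34669*I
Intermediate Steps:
c = -18
g = -30 (g = -18 + 3*(-4) = -18 - 12 = -30)
H(p) = -4*I*√13/5 (H(p) = -√((-30 - 1*196) + 18)/5 = -√((-30 - 196) + 18)/5 = -√(-226 + 18)/5 = -4*I*√13/5)
1/H(-2*4 - 4) = 1/(-4*I*√13/5) = 5*I*√13/52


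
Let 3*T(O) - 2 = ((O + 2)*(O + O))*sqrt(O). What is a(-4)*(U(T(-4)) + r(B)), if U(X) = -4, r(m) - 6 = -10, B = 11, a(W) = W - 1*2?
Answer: 48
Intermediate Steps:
a(W) = -2 + W (a(W) = W - 2 = -2 + W)
r(m) = -4 (r(m) = 6 - 10 = -4)
T(O) = 2/3 + 2*O**(3/2)*(2 + O)/3 (T(O) = 2/3 + (((O + 2)*(O + O))*sqrt(O))/3 = 2/3 + (((2 + O)*(2*O))*sqrt(O))/3 = 2/3 + ((2*O*(2 + O))*sqrt(O))/3 = 2/3 + (2*O**(3/2)*(2 + O))/3 = 2/3 + 2*O**(3/2)*(2 + O)/3)
a(-4)*(U(T(-4)) + r(B)) = (-2 - 4)*(-4 - 4) = -6*(-8) = 48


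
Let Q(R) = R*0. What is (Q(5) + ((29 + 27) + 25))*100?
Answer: 8100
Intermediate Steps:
Q(R) = 0
(Q(5) + ((29 + 27) + 25))*100 = (0 + ((29 + 27) + 25))*100 = (0 + (56 + 25))*100 = (0 + 81)*100 = 81*100 = 8100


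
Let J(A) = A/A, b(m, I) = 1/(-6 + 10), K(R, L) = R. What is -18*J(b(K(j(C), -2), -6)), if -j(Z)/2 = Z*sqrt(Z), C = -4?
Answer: -18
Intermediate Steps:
j(Z) = -2*Z**(3/2) (j(Z) = -2*Z*sqrt(Z) = -2*Z**(3/2))
b(m, I) = 1/4
J(A) = 1
-18*J(b(K(j(C), -2), -6)) = -18*1 = -18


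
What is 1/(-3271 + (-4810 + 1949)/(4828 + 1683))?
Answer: -6511/21300342 ≈ -0.00030568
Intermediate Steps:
1/(-3271 + (-4810 + 1949)/(4828 + 1683)) = 1/(-3271 - 2861/6511) = 1/(-21300342/6511) = -6511/21300342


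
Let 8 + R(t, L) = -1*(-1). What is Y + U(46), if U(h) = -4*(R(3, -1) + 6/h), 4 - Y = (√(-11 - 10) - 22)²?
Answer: -9925/23 + 44*I*√21 ≈ -431.52 + 201.63*I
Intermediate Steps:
R(t, L) = -7 (R(t, L) = -8 - 1*(-1) = -8 + 1 = -7)
Y = 4 - (-22 + I*√21)² (Y = 4 - (√(-11 - 10) - 22)² = 4 - (√(-21) - 22)² = 4 - (I*√21 - 22)² = 4 - (-22 + I*√21)² ≈ -459.0 + 201.63*I)
U(h) = 28 - 24/h (U(h) = -4*(-7 + 6/h) = 28 - 24/h)
Y + U(46) = (-459 + 44*I*√21) + (28 - 24/46) = (-459 + 44*I*√21) + (28 - 24*1/46) = (-459 + 44*I*√21) + (28 - 12/23) = (-459 + 44*I*√21) + 632/23 = -9925/23 + 44*I*√21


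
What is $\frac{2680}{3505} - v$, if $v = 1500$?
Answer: $- \frac{1050964}{701} \approx -1499.2$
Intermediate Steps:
$\frac{2680}{3505} - v = \frac{2680}{3505} - 1500 = 2680 \cdot \frac{1}{3505} - 1500 = \frac{536}{701} - 1500 = - \frac{1050964}{701}$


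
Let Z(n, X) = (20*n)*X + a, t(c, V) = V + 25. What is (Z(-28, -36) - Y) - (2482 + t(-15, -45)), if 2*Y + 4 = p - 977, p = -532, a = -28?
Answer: 36853/2 ≈ 18427.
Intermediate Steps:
t(c, V) = 25 + V
Z(n, X) = -28 + 20*X*n (Z(n, X) = (20*n)*X - 28 = 20*X*n - 28 = -28 + 20*X*n)
Y = -1513/2 (Y = -2 + (-532 - 977)/2 = -2 + (1/2)*(-1509) = -2 - 1509/2 = -1513/2 ≈ -756.50)
(Z(-28, -36) - Y) - (2482 + t(-15, -45)) = ((-28 + 20*(-36)*(-28)) - 1*(-1513/2)) - (2482 + (25 - 45)) = ((-28 + 20160) + 1513/2) - (2482 - 20) = (20132 + 1513/2) - 1*2462 = 41777/2 - 2462 = 36853/2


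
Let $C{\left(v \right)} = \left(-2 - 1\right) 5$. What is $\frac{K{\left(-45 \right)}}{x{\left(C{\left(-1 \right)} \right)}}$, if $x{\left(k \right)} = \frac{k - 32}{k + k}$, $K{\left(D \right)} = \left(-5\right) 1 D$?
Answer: $\frac{6750}{47} \approx 143.62$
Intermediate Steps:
$K{\left(D \right)} = - 5 D$
$C{\left(v \right)} = -15$ ($C{\left(v \right)} = \left(-3\right) 5 = -15$)
$x{\left(k \right)} = \frac{-32 + k}{2 k}$
$\frac{K{\left(-45 \right)}}{x{\left(C{\left(-1 \right)} \right)}} = \frac{\left(-5\right) \left(-45\right)}{\frac{1}{2} \frac{1}{-15} \left(-32 - 15\right)} = \frac{225}{\frac{1}{2} \left(- \frac{1}{15}\right) \left(-47\right)} = \frac{225}{\frac{47}{30}} = 225 \cdot \frac{30}{47} = \frac{6750}{47}$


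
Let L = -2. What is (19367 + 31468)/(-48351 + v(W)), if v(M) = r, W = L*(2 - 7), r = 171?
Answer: -3389/3212 ≈ -1.0551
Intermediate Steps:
W = 10 (W = -2*(2 - 7) = -2*(-5) = 10)
v(M) = 171
(19367 + 31468)/(-48351 + v(W)) = (19367 + 31468)/(-48351 + 171) = 50835/(-48180) = 50835*(-1/48180) = -3389/3212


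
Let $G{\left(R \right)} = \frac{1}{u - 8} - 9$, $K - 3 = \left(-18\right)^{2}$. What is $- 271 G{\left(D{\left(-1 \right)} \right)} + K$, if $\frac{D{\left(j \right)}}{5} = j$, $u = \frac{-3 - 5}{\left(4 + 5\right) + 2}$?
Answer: $\frac{268517}{96} \approx 2797.1$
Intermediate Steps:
$u = - \frac{8}{11}$ ($u = - \frac{8}{9 + 2} = - \frac{8}{11} \approx -0.72727$)
$D{\left(j \right)} = 5 j$
$K = 327$ ($K = 3 + \left(-18\right)^{2} = 3 + 324 = 327$)
$G{\left(R \right)} = - \frac{875}{96}$ ($G{\left(R \right)} = \frac{1}{- \frac{8}{11} - 8} - 9 = \frac{1}{- \frac{96}{11}} - 9 = - \frac{11}{96} - 9 = - \frac{875}{96}$)
$- 271 G{\left(D{\left(-1 \right)} \right)} + K = \left(-271\right) \left(- \frac{875}{96}\right) + 327 = \frac{237125}{96} + 327 = \frac{268517}{96}$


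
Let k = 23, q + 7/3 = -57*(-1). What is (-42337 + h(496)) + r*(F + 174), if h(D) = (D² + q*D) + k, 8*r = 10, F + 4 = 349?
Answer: 2777585/12 ≈ 2.3147e+5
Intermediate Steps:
F = 345 (F = -4 + 349 = 345)
r = 5/4 (r = (⅛)*10 = 5/4 ≈ 1.2500)
q = 164/3 (q = -7/3 - 57*(-1) = -7/3 + 57 = 164/3 ≈ 54.667)
h(D) = 23 + D² + 164*D/3 (h(D) = (D² + 164*D/3) + 23 = 23 + D² + 164*D/3)
(-42337 + h(496)) + r*(F + 174) = (-42337 + (23 + 496² + (164/3)*496)) + 5*(345 + 174)/4 = (-42337 + (23 + 246016 + 81344/3)) + (5/4)*519 = (-42337 + 819461/3) + 2595/4 = 692450/3 + 2595/4 = 2777585/12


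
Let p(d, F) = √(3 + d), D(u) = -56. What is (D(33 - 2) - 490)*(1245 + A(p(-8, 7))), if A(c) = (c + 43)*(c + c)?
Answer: -674310 - 46956*I*√5 ≈ -6.7431e+5 - 1.05e+5*I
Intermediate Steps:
A(c) = 2*c*(43 + c) (A(c) = (43 + c)*(2*c) = 2*c*(43 + c))
(D(33 - 2) - 490)*(1245 + A(p(-8, 7))) = (-56 - 490)*(1245 + 2*√(3 - 8)*(43 + √(3 - 8))) = -546*(1245 + 2*√(-5)*(43 + √(-5))) = -546*(1245 + 2*(I*√5)*(43 + I*√5)) = -546*(1245 + 2*I*√5*(43 + I*√5)) = -679770 - 1092*I*√5*(43 + I*√5)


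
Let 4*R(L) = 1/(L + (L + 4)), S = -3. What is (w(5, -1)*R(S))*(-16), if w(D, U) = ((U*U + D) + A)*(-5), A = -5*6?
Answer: 240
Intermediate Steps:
A = -30
R(L) = 1/(4*(4 + 2*L)) (R(L) = 1/(4*(L + (L + 4))) = 1/(4*(L + (4 + L))) = 1/(4*(4 + 2*L)))
w(D, U) = 150 - 5*D - 5*U² (w(D, U) = ((U*U + D) - 30)*(-5) = ((U² + D) - 30)*(-5) = ((D + U²) - 30)*(-5) = (-30 + D + U²)*(-5) = 150 - 5*D - 5*U²)
(w(5, -1)*R(S))*(-16) = ((150 - 5*5 - 5*(-1)²)*(1/(8*(2 - 3))))*(-16) = ((150 - 25 - 5*1)*((⅛)/(-1)))*(-16) = ((150 - 25 - 5)*((⅛)*(-1)))*(-16) = (120*(-⅛))*(-16) = -15*(-16) = 240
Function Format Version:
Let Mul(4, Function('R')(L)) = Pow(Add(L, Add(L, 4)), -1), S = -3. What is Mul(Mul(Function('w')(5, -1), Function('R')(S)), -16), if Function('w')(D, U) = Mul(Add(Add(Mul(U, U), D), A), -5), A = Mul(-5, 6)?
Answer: 240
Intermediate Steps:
A = -30
Function('R')(L) = Mul(Rational(1, 4), Pow(Add(4, Mul(2, L)), -1)) (Function('R')(L) = Mul(Rational(1, 4), Pow(Add(L, Add(L, 4)), -1)) = Mul(Rational(1, 4), Pow(Add(L, Add(4, L)), -1)) = Mul(Rational(1, 4), Pow(Add(4, Mul(2, L)), -1)))
Function('w')(D, U) = Add(150, Mul(-5, D), Mul(-5, Pow(U, 2))) (Function('w')(D, U) = Mul(Add(Add(Mul(U, U), D), -30), -5) = Mul(Add(Add(Pow(U, 2), D), -30), -5) = Mul(Add(Add(D, Pow(U, 2)), -30), -5) = Mul(Add(-30, D, Pow(U, 2)), -5) = Add(150, Mul(-5, D), Mul(-5, Pow(U, 2))))
Mul(Mul(Function('w')(5, -1), Function('R')(S)), -16) = Mul(Mul(Add(150, Mul(-5, 5), Mul(-5, Pow(-1, 2))), Mul(Rational(1, 8), Pow(Add(2, -3), -1))), -16) = Mul(Mul(Add(150, -25, Mul(-5, 1)), Mul(Rational(1, 8), Pow(-1, -1))), -16) = Mul(Mul(Add(150, -25, -5), Mul(Rational(1, 8), -1)), -16) = Mul(Mul(120, Rational(-1, 8)), -16) = Mul(-15, -16) = 240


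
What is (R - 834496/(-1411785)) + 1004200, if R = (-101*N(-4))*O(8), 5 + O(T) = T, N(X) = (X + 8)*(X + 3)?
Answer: 1419426414916/1411785 ≈ 1.0054e+6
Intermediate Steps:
N(X) = (3 + X)*(8 + X) (N(X) = (8 + X)*(3 + X) = (3 + X)*(8 + X))
O(T) = -5 + T
R = 1212 (R = (-101*(24 + (-4)² + 11*(-4)))*(-5 + 8) = -101*(24 + 16 - 44)*3 = -101*(-4)*3 = 404*3 = 1212)
(R - 834496/(-1411785)) + 1004200 = (1212 - 834496/(-1411785)) + 1004200 = (1212 - 834496*(-1/1411785)) + 1004200 = (1212 + 834496/1411785) + 1004200 = 1711917916/1411785 + 1004200 = 1419426414916/1411785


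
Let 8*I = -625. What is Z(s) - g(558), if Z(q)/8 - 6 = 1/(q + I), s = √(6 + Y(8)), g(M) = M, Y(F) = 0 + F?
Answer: -198801790/389729 - 512*√14/389729 ≈ -510.11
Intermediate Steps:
Y(F) = F
s = √14 (s = √(6 + 8) = √14 ≈ 3.7417)
I = -625/8 (I = (⅛)*(-625) = -625/8 ≈ -78.125)
Z(q) = 48 + 8/(-625/8 + q) (Z(q) = 48 + 8/(q - 625/8) = 48 + 8/(-625/8 + q))
Z(s) - g(558) = 16*(-1871 + 24*√14)/(-625 + 8*√14) - 1*558 = 16*(-1871 + 24*√14)/(-625 + 8*√14) - 558 = -558 + 16*(-1871 + 24*√14)/(-625 + 8*√14)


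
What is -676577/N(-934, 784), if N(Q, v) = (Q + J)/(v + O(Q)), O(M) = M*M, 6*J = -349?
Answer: 3544478650680/5953 ≈ 5.9541e+8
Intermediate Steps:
J = -349/6 (J = (⅙)*(-349) = -349/6 ≈ -58.167)
O(M) = M²
N(Q, v) = (-349/6 + Q)/(v + Q²) (N(Q, v) = (Q - 349/6)/(v + Q²) = (-349/6 + Q)/(v + Q²))
-676577/N(-934, 784) = -676577*(784 + (-934)²)/(-349/6 - 934) = -676577/(-5953/6/(784 + 872356)) = -676577/(-5953/6/873140) = -676577/((1/873140)*(-5953/6)) = -676577/(-5953/5238840) = -676577*(-5238840/5953) = 3544478650680/5953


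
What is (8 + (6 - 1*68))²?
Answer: 2916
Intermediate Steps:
(8 + (6 - 1*68))² = (8 + (6 - 68))² = (8 - 62)² = (-54)² = 2916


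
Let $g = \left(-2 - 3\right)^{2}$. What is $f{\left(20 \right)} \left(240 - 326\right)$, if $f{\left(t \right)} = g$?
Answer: $-2150$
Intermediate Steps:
$g = 25$ ($g = \left(-5\right)^{2} = 25$)
$f{\left(t \right)} = 25$
$f{\left(20 \right)} \left(240 - 326\right) = 25 \left(240 - 326\right) = 25 \left(-86\right) = -2150$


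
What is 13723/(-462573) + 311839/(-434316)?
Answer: -50069473405/66967618356 ≈ -0.74767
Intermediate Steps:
13723/(-462573) + 311839/(-434316) = 13723*(-1/462573) + 311839*(-1/434316) = -13723/462573 - 311839/434316 = -50069473405/66967618356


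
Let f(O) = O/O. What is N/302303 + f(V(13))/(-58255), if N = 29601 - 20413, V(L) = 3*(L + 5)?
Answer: 534944637/17610661265 ≈ 0.030376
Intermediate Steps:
V(L) = 15 + 3*L (V(L) = 3*(5 + L) = 15 + 3*L)
N = 9188
f(O) = 1
N/302303 + f(V(13))/(-58255) = 9188/302303 + 1/(-58255) = 9188*(1/302303) + 1*(-1/58255) = 9188/302303 - 1/58255 = 534944637/17610661265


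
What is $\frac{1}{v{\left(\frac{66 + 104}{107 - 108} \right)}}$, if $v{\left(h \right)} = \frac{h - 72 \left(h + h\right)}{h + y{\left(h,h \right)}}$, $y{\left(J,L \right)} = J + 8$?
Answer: $- \frac{166}{12155} \approx -0.013657$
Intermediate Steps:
$y{\left(J,L \right)} = 8 + J$
$v{\left(h \right)} = - \frac{143 h}{8 + 2 h}$ ($v{\left(h \right)} = \frac{h - 72 \left(h + h\right)}{h + \left(8 + h\right)} = \frac{h - 72 \cdot 2 h}{8 + 2 h} = \frac{h - 144 h}{8 + 2 h} = \frac{\left(-143\right) h}{8 + 2 h} = - \frac{143 h}{8 + 2 h}$)
$\frac{1}{v{\left(\frac{66 + 104}{107 - 108} \right)}} = \frac{1}{\left(-143\right) \frac{66 + 104}{107 - 108} \frac{1}{8 + 2 \frac{66 + 104}{107 - 108}}} = \frac{1}{\left(-143\right) \frac{170}{-1} \frac{1}{8 + 2 \frac{170}{-1}}} = \frac{1}{\left(-143\right) 170 \left(-1\right) \frac{1}{8 + 2 \cdot 170 \left(-1\right)}} = \frac{1}{\left(-143\right) \left(-170\right) \frac{1}{8 + 2 \left(-170\right)}} = \frac{1}{\left(-143\right) \left(-170\right) \frac{1}{8 - 340}} = \frac{1}{\left(-143\right) \left(-170\right) \frac{1}{-332}} = \frac{1}{\left(-143\right) \left(-170\right) \left(- \frac{1}{332}\right)} = \frac{1}{- \frac{12155}{166}} = - \frac{166}{12155}$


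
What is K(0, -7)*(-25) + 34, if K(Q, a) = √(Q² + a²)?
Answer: -141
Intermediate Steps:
K(0, -7)*(-25) + 34 = √(0² + (-7)²)*(-25) + 34 = √(0 + 49)*(-25) + 34 = √49*(-25) + 34 = 7*(-25) + 34 = -175 + 34 = -141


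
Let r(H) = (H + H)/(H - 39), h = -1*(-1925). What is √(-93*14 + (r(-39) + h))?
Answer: 4*√39 ≈ 24.980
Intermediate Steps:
h = 1925
r(H) = 2*H/(-39 + H) (r(H) = (2*H)/(-39 + H) = 2*H/(-39 + H))
√(-93*14 + (r(-39) + h)) = √(-93*14 + (2*(-39)/(-39 - 39) + 1925)) = √(-1302 + (2*(-39)/(-78) + 1925)) = √(-1302 + (2*(-39)*(-1/78) + 1925)) = √(-1302 + (1 + 1925)) = √(-1302 + 1926) = √624 = 4*√39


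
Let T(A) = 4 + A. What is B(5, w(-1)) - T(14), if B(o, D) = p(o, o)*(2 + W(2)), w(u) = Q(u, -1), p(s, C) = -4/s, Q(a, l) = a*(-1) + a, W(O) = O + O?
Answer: -114/5 ≈ -22.800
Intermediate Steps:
W(O) = 2*O
Q(a, l) = 0 (Q(a, l) = -a + a = 0)
w(u) = 0
B(o, D) = -24/o (B(o, D) = (-4/o)*(2 + 2*2) = (-4/o)*(2 + 4) = -4/o*6 = -24/o)
B(5, w(-1)) - T(14) = -24/5 - (4 + 14) = -24*⅕ - 1*18 = -24/5 - 18 = -114/5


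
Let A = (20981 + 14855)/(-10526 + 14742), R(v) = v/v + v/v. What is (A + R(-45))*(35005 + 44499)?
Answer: 834792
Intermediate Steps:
R(v) = 2 (R(v) = 1 + 1 = 2)
A = 17/2 (A = 35836/4216 = 35836*(1/4216) = 17/2 ≈ 8.5000)
(A + R(-45))*(35005 + 44499) = (17/2 + 2)*(35005 + 44499) = (21/2)*79504 = 834792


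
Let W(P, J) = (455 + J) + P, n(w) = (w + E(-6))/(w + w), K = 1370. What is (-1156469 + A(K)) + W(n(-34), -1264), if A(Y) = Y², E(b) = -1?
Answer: 48934331/68 ≈ 7.1962e+5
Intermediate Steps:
n(w) = (-1 + w)/(2*w) (n(w) = (w - 1)/(w + w) = (-1 + w)/((2*w)) = (-1 + w)*(1/(2*w)) = (-1 + w)/(2*w))
W(P, J) = 455 + J + P
(-1156469 + A(K)) + W(n(-34), -1264) = (-1156469 + 1370²) + (455 - 1264 + (½)*(-1 - 34)/(-34)) = (-1156469 + 1876900) + (455 - 1264 + (½)*(-1/34)*(-35)) = 720431 + (455 - 1264 + 35/68) = 720431 - 54977/68 = 48934331/68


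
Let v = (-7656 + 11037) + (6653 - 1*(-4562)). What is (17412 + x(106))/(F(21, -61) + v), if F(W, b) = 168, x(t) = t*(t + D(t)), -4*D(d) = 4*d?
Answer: 4353/3691 ≈ 1.1794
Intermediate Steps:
D(d) = -d
x(t) = 0 (x(t) = t*(t - t) = t*0 = 0)
v = 14596 (v = 3381 + (6653 + 4562) = 3381 + 11215 = 14596)
(17412 + x(106))/(F(21, -61) + v) = (17412 + 0)/(168 + 14596) = 17412/14764 = 17412*(1/14764) = 4353/3691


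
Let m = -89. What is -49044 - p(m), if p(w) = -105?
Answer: -48939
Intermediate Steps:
-49044 - p(m) = -49044 - 1*(-105) = -49044 + 105 = -48939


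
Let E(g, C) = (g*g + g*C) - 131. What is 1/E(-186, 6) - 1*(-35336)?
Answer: 1178420265/33349 ≈ 35336.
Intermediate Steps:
E(g, C) = -131 + g² + C*g (E(g, C) = (g² + C*g) - 131 = -131 + g² + C*g)
1/E(-186, 6) - 1*(-35336) = 1/(-131 + (-186)² + 6*(-186)) - 1*(-35336) = 1/(-131 + 34596 - 1116) + 35336 = 1/33349 + 35336 = 1178420265/33349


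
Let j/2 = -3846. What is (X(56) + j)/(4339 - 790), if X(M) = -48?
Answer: -2580/1183 ≈ -2.1809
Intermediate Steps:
j = -7692 (j = 2*(-3846) = -7692)
(X(56) + j)/(4339 - 790) = (-48 - 7692)/(4339 - 790) = -7740/3549 = -7740*1/3549 = -2580/1183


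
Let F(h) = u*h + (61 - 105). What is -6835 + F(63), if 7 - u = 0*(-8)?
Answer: -6438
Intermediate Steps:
u = 7 (u = 7 - 0*(-8) = 7 - 1*0 = 7 + 0 = 7)
F(h) = -44 + 7*h (F(h) = 7*h + (61 - 105) = 7*h - 44 = -44 + 7*h)
-6835 + F(63) = -6835 + (-44 + 7*63) = -6835 + (-44 + 441) = -6835 + 397 = -6438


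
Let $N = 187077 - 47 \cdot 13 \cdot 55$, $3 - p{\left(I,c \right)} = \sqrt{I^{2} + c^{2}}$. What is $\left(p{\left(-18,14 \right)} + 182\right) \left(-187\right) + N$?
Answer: $118877 + 374 \sqrt{130} \approx 1.2314 \cdot 10^{5}$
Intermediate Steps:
$p{\left(I,c \right)} = 3 - \sqrt{I^{2} + c^{2}}$
$N = 153472$ ($N = 187077 - 611 \cdot 55 = 187077 - 33605 = 153472$)
$\left(p{\left(-18,14 \right)} + 182\right) \left(-187\right) + N = \left(\left(3 - \sqrt{\left(-18\right)^{2} + 14^{2}}\right) + 182\right) \left(-187\right) + 153472 = \left(\left(3 - \sqrt{324 + 196}\right) + 182\right) \left(-187\right) + 153472 = \left(\left(3 - \sqrt{520}\right) + 182\right) \left(-187\right) + 153472 = \left(\left(3 - 2 \sqrt{130}\right) + 182\right) \left(-187\right) + 153472 = \left(185 - 2 \sqrt{130}\right) \left(-187\right) + 153472 = \left(-34595 + 374 \sqrt{130}\right) + 153472 = 118877 + 374 \sqrt{130}$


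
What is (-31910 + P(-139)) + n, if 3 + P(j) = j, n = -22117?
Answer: -54169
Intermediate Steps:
P(j) = -3 + j
(-31910 + P(-139)) + n = (-31910 + (-3 - 139)) - 22117 = (-31910 - 142) - 22117 = -32052 - 22117 = -54169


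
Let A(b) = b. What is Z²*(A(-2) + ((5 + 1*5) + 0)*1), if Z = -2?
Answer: 32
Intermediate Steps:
Z²*(A(-2) + ((5 + 1*5) + 0)*1) = (-2)²*(-2 + ((5 + 1*5) + 0)*1) = 4*(-2 + ((5 + 5) + 0)*1) = 4*(-2 + (10 + 0)*1) = 4*(-2 + 10*1) = 4*(-2 + 10) = 4*8 = 32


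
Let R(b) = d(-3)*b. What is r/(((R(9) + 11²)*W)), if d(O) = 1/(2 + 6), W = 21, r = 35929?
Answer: 287432/20517 ≈ 14.009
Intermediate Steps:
d(O) = ⅛ (d(O) = 1/8 = ⅛)
R(b) = b/8
r/(((R(9) + 11²)*W)) = 35929/((((⅛)*9 + 11²)*21)) = 35929/(((9/8 + 121)*21)) = 35929/(((977/8)*21)) = 35929/(20517/8) = 35929*(8/20517) = 287432/20517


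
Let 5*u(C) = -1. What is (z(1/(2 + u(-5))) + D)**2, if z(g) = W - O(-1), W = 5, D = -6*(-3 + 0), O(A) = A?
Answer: 576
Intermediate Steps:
u(C) = -1/5 (u(C) = (1/5)*(-1) = -1/5)
D = 18 (D = -6*(-3) = 18)
z(g) = 6 (z(g) = 5 - 1*(-1) = 5 + 1 = 6)
(z(1/(2 + u(-5))) + D)**2 = (6 + 18)**2 = 24**2 = 576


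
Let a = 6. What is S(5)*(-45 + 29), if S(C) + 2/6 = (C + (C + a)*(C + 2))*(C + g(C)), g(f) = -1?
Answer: -15728/3 ≈ -5242.7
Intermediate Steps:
S(C) = -⅓ + (-1 + C)*(C + (2 + C)*(6 + C)) (S(C) = -⅓ + (C + (C + 6)*(C + 2))*(C - 1) = -⅓ + (C + (6 + C)*(2 + C))*(-1 + C) = -⅓ + (C + (2 + C)*(6 + C))*(-1 + C) = -⅓ + (-1 + C)*(C + (2 + C)*(6 + C)))
S(5)*(-45 + 29) = (-37/3 + 5³ + 3*5 + 8*5²)*(-45 + 29) = (-37/3 + 125 + 15 + 8*25)*(-16) = (-37/3 + 125 + 15 + 200)*(-16) = (983/3)*(-16) = -15728/3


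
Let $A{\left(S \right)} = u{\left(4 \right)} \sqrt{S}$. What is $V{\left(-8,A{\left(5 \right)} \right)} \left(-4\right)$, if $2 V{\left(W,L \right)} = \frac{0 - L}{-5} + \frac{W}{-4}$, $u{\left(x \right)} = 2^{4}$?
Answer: $-4 - \frac{32 \sqrt{5}}{5} \approx -18.311$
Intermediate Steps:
$u{\left(x \right)} = 16$
$A{\left(S \right)} = 16 \sqrt{S}$
$V{\left(W,L \right)} = - \frac{W}{8} + \frac{L}{10}$ ($V{\left(W,L \right)} = \frac{\frac{0 - L}{-5} + \frac{W}{-4}}{2} = \frac{- L \left(- \frac{1}{5}\right) + W \left(- \frac{1}{4}\right)}{2} = \frac{\frac{L}{5} - \frac{W}{4}}{2} = \frac{- \frac{W}{4} + \frac{L}{5}}{2} = - \frac{W}{8} + \frac{L}{10}$)
$V{\left(-8,A{\left(5 \right)} \right)} \left(-4\right) = \left(\left(- \frac{1}{8}\right) \left(-8\right) + \frac{16 \sqrt{5}}{10}\right) \left(-4\right) = \left(1 + \frac{8 \sqrt{5}}{5}\right) \left(-4\right) = -4 - \frac{32 \sqrt{5}}{5}$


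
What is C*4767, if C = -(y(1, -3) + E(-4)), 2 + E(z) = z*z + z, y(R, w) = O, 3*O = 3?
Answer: -52437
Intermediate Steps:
O = 1 (O = (⅓)*3 = 1)
y(R, w) = 1
E(z) = -2 + z + z² (E(z) = -2 + (z*z + z) = -2 + (z² + z) = -2 + (z + z²) = -2 + z + z²)
C = -11 (C = -(1 + (-2 - 4 + (-4)²)) = -(1 + (-2 - 4 + 16)) = -(1 + 10) = -1*11 = -11)
C*4767 = -11*4767 = -52437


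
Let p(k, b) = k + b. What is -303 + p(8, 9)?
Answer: -286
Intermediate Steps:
p(k, b) = b + k
-303 + p(8, 9) = -303 + (9 + 8) = -303 + 17 = -286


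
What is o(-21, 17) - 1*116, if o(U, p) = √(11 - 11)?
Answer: -116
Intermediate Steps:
o(U, p) = 0 (o(U, p) = √0 = 0)
o(-21, 17) - 1*116 = 0 - 1*116 = 0 - 116 = -116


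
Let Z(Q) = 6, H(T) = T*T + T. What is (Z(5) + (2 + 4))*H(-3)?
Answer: 72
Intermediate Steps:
H(T) = T + T² (H(T) = T² + T = T + T²)
(Z(5) + (2 + 4))*H(-3) = (6 + (2 + 4))*(-3*(1 - 3)) = (6 + 6)*(-3*(-2)) = 12*6 = 72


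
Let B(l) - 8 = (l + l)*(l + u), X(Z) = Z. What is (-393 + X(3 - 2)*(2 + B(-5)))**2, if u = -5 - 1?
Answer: 74529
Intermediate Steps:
u = -6
B(l) = 8 + 2*l*(-6 + l) (B(l) = 8 + (l + l)*(l - 6) = 8 + (2*l)*(-6 + l) = 8 + 2*l*(-6 + l))
(-393 + X(3 - 2)*(2 + B(-5)))**2 = (-393 + (3 - 2)*(2 + (8 - 12*(-5) + 2*(-5)**2)))**2 = (-393 + 1*(2 + (8 + 60 + 2*25)))**2 = (-393 + 1*(2 + (8 + 60 + 50)))**2 = (-393 + 1*(2 + 118))**2 = (-393 + 1*120)**2 = (-393 + 120)**2 = (-273)**2 = 74529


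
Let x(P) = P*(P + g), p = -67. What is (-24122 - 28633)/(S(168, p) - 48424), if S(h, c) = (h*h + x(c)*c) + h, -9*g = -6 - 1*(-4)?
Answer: 474795/2878177 ≈ 0.16496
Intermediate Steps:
g = 2/9 (g = -(-6 - 1*(-4))/9 = -(-6 + 4)/9 = -1/9*(-2) = 2/9 ≈ 0.22222)
x(P) = P*(2/9 + P) (x(P) = P*(P + 2/9) = P*(2/9 + P))
S(h, c) = h + h**2 + c**2*(2 + 9*c)/9 (S(h, c) = (h*h + (c*(2 + 9*c)/9)*c) + h = (h**2 + c**2*(2 + 9*c)/9) + h = h + h**2 + c**2*(2 + 9*c)/9)
(-24122 - 28633)/(S(168, p) - 48424) = (-24122 - 28633)/((168 + (-67)**3 + 168**2 + (2/9)*(-67)**2) - 48424) = -52755/((168 - 300763 + 28224 + (2/9)*4489) - 48424) = -52755/((168 - 300763 + 28224 + 8978/9) - 48424) = -52755/(-2442361/9 - 48424) = -52755/(-2878177/9) = -52755*(-9/2878177) = 474795/2878177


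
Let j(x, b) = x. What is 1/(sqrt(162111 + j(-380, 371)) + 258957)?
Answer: 258957/67058566118 - sqrt(161731)/67058566118 ≈ 3.8557e-6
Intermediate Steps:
1/(sqrt(162111 + j(-380, 371)) + 258957) = 1/(sqrt(162111 - 380) + 258957) = 1/(sqrt(161731) + 258957) = 1/(258957 + sqrt(161731))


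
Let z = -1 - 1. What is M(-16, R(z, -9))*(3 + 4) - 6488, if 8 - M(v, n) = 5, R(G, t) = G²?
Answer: -6467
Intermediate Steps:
z = -2
M(v, n) = 3 (M(v, n) = 8 - 1*5 = 8 - 5 = 3)
M(-16, R(z, -9))*(3 + 4) - 6488 = 3*(3 + 4) - 6488 = 3*7 - 6488 = 21 - 6488 = -6467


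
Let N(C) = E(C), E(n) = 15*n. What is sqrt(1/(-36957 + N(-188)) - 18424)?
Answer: 59*I*sqrt(8374212033)/39777 ≈ 135.74*I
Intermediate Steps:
N(C) = 15*C
sqrt(1/(-36957 + N(-188)) - 18424) = sqrt(1/(-36957 + 15*(-188)) - 18424) = sqrt(1/(-36957 - 2820) - 18424) = sqrt(1/(-39777) - 18424) = sqrt(-1/39777 - 18424) = sqrt(-732851449/39777) = 59*I*sqrt(8374212033)/39777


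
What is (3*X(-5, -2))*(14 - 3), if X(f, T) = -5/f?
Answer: 33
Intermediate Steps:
(3*X(-5, -2))*(14 - 3) = (3*(-5/(-5)))*(14 - 3) = (3*(-5*(-⅕)))*11 = (3*1)*11 = 3*11 = 33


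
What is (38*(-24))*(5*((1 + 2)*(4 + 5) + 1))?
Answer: -127680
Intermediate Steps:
(38*(-24))*(5*((1 + 2)*(4 + 5) + 1)) = -4560*(3*9 + 1) = -4560*(27 + 1) = -4560*28 = -912*140 = -127680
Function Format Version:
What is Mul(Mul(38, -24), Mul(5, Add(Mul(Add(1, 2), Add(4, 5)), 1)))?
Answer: -127680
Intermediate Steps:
Mul(Mul(38, -24), Mul(5, Add(Mul(Add(1, 2), Add(4, 5)), 1))) = Mul(-912, Mul(5, Add(Mul(3, 9), 1))) = Mul(-912, Mul(5, Add(27, 1))) = Mul(-912, Mul(5, 28)) = Mul(-912, 140) = -127680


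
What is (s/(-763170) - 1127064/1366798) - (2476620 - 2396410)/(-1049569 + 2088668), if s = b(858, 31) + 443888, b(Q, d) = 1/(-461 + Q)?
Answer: -106387126652258819819/71716949412811517830 ≈ -1.4834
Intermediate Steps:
s = 176223537/397 (s = 1/(-461 + 858) + 443888 = 1/397 + 443888 = 176223537/397 ≈ 4.4389e+5)
(s/(-763170) - 1127064/1366798) - (2476620 - 2396410)/(-1049569 + 2088668) = ((176223537/397)/(-763170) - 1127064/1366798) - (2476620 - 2396410)/(-1049569 + 2088668) = ((176223537/397)*(-1/763170) - 1127064*1/1366798) - 80210/1039099 = (-58741179/100992830 - 563532/683399) - 80210/1039099 = -97056354462981/69018399029170 - 1*80210/1039099 = -97056354462981/69018399029170 - 80210/1039099 = -106387126652258819819/71716949412811517830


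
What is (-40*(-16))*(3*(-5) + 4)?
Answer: -7040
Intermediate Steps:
(-40*(-16))*(3*(-5) + 4) = 640*(-15 + 4) = 640*(-11) = -7040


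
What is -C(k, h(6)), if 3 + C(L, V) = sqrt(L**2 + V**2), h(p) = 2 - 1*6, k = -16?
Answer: 3 - 4*sqrt(17) ≈ -13.492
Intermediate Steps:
h(p) = -4 (h(p) = 2 - 6 = -4)
C(L, V) = -3 + sqrt(L**2 + V**2)
-C(k, h(6)) = -(-3 + sqrt((-16)**2 + (-4)**2)) = -(-3 + sqrt(256 + 16)) = -(-3 + sqrt(272)) = -(-3 + 4*sqrt(17)) = 3 - 4*sqrt(17)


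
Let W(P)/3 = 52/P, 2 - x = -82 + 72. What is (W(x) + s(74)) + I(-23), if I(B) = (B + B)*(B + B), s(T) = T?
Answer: 2203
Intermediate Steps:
x = 12 (x = 2 - (-82 + 72) = 2 - 1*(-10) = 2 + 10 = 12)
W(P) = 156/P (W(P) = 3*(52/P) = 156/P)
I(B) = 4*B² (I(B) = (2*B)*(2*B) = 4*B²)
(W(x) + s(74)) + I(-23) = (156/12 + 74) + 4*(-23)² = (156*(1/12) + 74) + 4*529 = (13 + 74) + 2116 = 87 + 2116 = 2203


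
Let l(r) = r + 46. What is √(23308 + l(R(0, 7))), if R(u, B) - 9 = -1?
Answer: √23362 ≈ 152.85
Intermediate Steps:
R(u, B) = 8 (R(u, B) = 9 - 1 = 8)
l(r) = 46 + r
√(23308 + l(R(0, 7))) = √(23308 + (46 + 8)) = √(23308 + 54) = √23362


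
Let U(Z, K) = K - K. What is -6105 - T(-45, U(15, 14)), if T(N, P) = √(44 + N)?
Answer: -6105 - I ≈ -6105.0 - 1.0*I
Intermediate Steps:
U(Z, K) = 0
-6105 - T(-45, U(15, 14)) = -6105 - √(44 - 45) = -6105 - √(-1) = -6105 - I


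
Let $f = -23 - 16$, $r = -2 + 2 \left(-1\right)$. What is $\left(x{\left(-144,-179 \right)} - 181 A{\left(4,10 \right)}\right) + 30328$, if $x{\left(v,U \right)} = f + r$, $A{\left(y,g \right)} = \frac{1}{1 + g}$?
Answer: $\frac{332954}{11} \approx 30269.0$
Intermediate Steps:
$r = -4$ ($r = -2 - 2 = -4$)
$f = -39$ ($f = -23 - 16 = -39$)
$x{\left(v,U \right)} = -43$ ($x{\left(v,U \right)} = -39 - 4 = -43$)
$\left(x{\left(-144,-179 \right)} - 181 A{\left(4,10 \right)}\right) + 30328 = \left(-43 - \frac{181}{1 + 10}\right) + 30328 = \left(-43 - \frac{181}{11}\right) + 30328 = - \frac{654}{11} + 30328 = \frac{332954}{11}$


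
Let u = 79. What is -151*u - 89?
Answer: -12018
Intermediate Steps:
-151*u - 89 = -151*79 - 89 = -11929 - 89 = -12018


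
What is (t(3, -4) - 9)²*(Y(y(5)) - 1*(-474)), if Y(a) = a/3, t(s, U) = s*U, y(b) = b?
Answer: 209769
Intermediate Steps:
t(s, U) = U*s
Y(a) = a/3 (Y(a) = a*(⅓) = a/3)
(t(3, -4) - 9)²*(Y(y(5)) - 1*(-474)) = (-4*3 - 9)²*((⅓)*5 - 1*(-474)) = (-12 - 9)²*(5/3 + 474) = (-21)²*(1427/3) = 441*(1427/3) = 209769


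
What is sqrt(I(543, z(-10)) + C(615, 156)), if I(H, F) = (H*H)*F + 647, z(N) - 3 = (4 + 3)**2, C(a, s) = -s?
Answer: 7*sqrt(312911) ≈ 3915.7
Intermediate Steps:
z(N) = 52 (z(N) = 3 + (4 + 3)**2 = 3 + 7**2 = 3 + 49 = 52)
I(H, F) = 647 + F*H**2 (I(H, F) = H**2*F + 647 = F*H**2 + 647 = 647 + F*H**2)
sqrt(I(543, z(-10)) + C(615, 156)) = sqrt((647 + 52*543**2) - 1*156) = sqrt((647 + 52*294849) - 156) = sqrt((647 + 15332148) - 156) = sqrt(15332795 - 156) = sqrt(15332639) = 7*sqrt(312911)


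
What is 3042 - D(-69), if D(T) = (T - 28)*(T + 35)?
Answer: -256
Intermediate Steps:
D(T) = (-28 + T)*(35 + T)
3042 - D(-69) = 3042 - (-980 + (-69)² + 7*(-69)) = 3042 - (-980 + 4761 - 483) = 3042 - 1*3298 = 3042 - 3298 = -256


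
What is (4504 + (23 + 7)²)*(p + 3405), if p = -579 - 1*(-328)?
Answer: 17044216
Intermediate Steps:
p = -251 (p = -579 + 328 = -251)
(4504 + (23 + 7)²)*(p + 3405) = (4504 + (23 + 7)²)*(-251 + 3405) = (4504 + 30²)*3154 = (4504 + 900)*3154 = 5404*3154 = 17044216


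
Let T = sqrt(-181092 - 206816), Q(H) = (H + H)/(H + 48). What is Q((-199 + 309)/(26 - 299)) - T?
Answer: -110/6497 - 2*I*sqrt(96977) ≈ -0.016931 - 622.82*I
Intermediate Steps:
Q(H) = 2*H/(48 + H) (Q(H) = (2*H)/(48 + H) = 2*H/(48 + H))
T = 2*I*sqrt(96977) (T = sqrt(-387908) = 2*I*sqrt(96977) ≈ 622.82*I)
Q((-199 + 309)/(26 - 299)) - T = 2*((-199 + 309)/(26 - 299))/(48 + (-199 + 309)/(26 - 299)) - 2*I*sqrt(96977) = 2*(110/(-273))/(48 + 110/(-273)) - 2*I*sqrt(96977) = 2*(110*(-1/273))/(48 + 110*(-1/273)) - 2*I*sqrt(96977) = 2*(-110/273)/(48 - 110/273) - 2*I*sqrt(96977) = 2*(-110/273)/(12994/273) - 2*I*sqrt(96977) = 2*(-110/273)*(273/12994) - 2*I*sqrt(96977) = -110/6497 - 2*I*sqrt(96977)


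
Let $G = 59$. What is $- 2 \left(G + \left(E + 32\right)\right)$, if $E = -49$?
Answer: $-84$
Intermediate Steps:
$- 2 \left(G + \left(E + 32\right)\right) = - 2 \left(59 + \left(-49 + 32\right)\right) = - 2 \left(59 - 17\right) = \left(-2\right) 42 = -84$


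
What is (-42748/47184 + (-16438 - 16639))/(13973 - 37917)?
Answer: 390186979/282443424 ≈ 1.3815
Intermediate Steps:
(-42748/47184 + (-16438 - 16639))/(13973 - 37917) = (-42748*1/47184 - 33077)/(-23944) = (-10687/11796 - 33077)*(-1/23944) = -390186979/11796*(-1/23944) = 390186979/282443424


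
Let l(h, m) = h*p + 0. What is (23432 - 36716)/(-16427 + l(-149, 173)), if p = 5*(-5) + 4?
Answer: 6642/6649 ≈ 0.99895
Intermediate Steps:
p = -21 (p = -25 + 4 = -21)
l(h, m) = -21*h (l(h, m) = h*(-21) + 0 = -21*h + 0 = -21*h)
(23432 - 36716)/(-16427 + l(-149, 173)) = (23432 - 36716)/(-16427 - 21*(-149)) = -13284/(-16427 + 3129) = -13284/(-13298) = -13284*(-1/13298) = 6642/6649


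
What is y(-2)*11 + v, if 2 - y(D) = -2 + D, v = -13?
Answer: 53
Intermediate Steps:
y(D) = 4 - D (y(D) = 2 - (-2 + D) = 2 + (2 - D) = 4 - D)
y(-2)*11 + v = (4 - 1*(-2))*11 - 13 = (4 + 2)*11 - 13 = 6*11 - 13 = 66 - 13 = 53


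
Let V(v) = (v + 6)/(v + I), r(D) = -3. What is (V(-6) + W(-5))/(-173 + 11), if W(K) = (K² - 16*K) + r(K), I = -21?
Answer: -17/27 ≈ -0.62963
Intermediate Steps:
V(v) = (6 + v)/(-21 + v) (V(v) = (v + 6)/(v - 21) = (6 + v)/(-21 + v))
W(K) = -3 + K² - 16*K (W(K) = (K² - 16*K) - 3 = -3 + K² - 16*K)
(V(-6) + W(-5))/(-173 + 11) = ((6 - 6)/(-21 - 6) + (-3 + (-5)² - 16*(-5)))/(-173 + 11) = (0/(-27) + (-3 + 25 + 80))/(-162) = (-1/27*0 + 102)*(-1/162) = (0 + 102)*(-1/162) = 102*(-1/162) = -17/27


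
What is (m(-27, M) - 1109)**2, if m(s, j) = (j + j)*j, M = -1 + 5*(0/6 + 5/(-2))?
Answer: 2217121/4 ≈ 5.5428e+5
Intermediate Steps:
M = -27/2 (M = -1 + 5*(0*(1/6) + 5*(-1/2)) = -1 + 5*(0 - 5/2) = -1 + 5*(-5/2) = -1 - 25/2 = -27/2 ≈ -13.500)
m(s, j) = 2*j**2 (m(s, j) = (2*j)*j = 2*j**2)
(m(-27, M) - 1109)**2 = (2*(-27/2)**2 - 1109)**2 = (2*(729/4) - 1109)**2 = (729/2 - 1109)**2 = (-1489/2)**2 = 2217121/4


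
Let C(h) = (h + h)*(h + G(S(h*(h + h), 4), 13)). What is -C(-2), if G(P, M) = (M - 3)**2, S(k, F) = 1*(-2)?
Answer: 392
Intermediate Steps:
S(k, F) = -2
G(P, M) = (-3 + M)**2
C(h) = 2*h*(100 + h) (C(h) = (h + h)*(h + (-3 + 13)**2) = (2*h)*(h + 10**2) = (2*h)*(h + 100) = (2*h)*(100 + h) = 2*h*(100 + h))
-C(-2) = -2*(-2)*(100 - 2) = -2*(-2)*98 = -1*(-392) = 392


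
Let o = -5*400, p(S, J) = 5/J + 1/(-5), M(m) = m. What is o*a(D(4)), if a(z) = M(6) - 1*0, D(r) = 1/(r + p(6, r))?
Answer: -12000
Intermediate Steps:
p(S, J) = -1/5 + 5/J (p(S, J) = 5/J + 1*(-1/5) = 5/J - 1/5 = -1/5 + 5/J)
D(r) = 1/(r + (25 - r)/(5*r))
o = -2000
a(z) = 6 (a(z) = 6 - 1*0 = 6 + 0 = 6)
o*a(D(4)) = -2000*6 = -12000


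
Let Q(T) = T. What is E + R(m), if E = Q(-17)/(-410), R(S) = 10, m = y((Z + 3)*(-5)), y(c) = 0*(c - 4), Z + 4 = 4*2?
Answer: 4117/410 ≈ 10.041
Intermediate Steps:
Z = 4 (Z = -4 + 4*2 = -4 + 8 = 4)
y(c) = 0 (y(c) = 0*(-4 + c) = 0)
m = 0
E = 17/410 (E = -17/(-410) = -17*(-1/410) = 17/410 ≈ 0.041463)
E + R(m) = 17/410 + 10 = 4117/410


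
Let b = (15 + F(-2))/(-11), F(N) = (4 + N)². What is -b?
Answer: 19/11 ≈ 1.7273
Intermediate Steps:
b = -19/11 (b = (15 + (4 - 2)²)/(-11) = (15 + 2²)*(-1/11) = (15 + 4)*(-1/11) = 19*(-1/11) = -19/11 ≈ -1.7273)
-b = -1*(-19/11) = 19/11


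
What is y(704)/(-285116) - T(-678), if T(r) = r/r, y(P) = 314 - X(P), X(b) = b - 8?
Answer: -142367/142558 ≈ -0.99866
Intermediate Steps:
X(b) = -8 + b
y(P) = 322 - P (y(P) = 314 - (-8 + P) = 314 + (8 - P) = 322 - P)
T(r) = 1
y(704)/(-285116) - T(-678) = (322 - 1*704)/(-285116) - 1*1 = (322 - 704)*(-1/285116) - 1 = -382*(-1/285116) - 1 = 191/142558 - 1 = -142367/142558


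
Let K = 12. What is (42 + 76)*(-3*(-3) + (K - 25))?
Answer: -472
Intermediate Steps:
(42 + 76)*(-3*(-3) + (K - 25)) = (42 + 76)*(-3*(-3) + (12 - 25)) = 118*(9 - 13) = 118*(-4) = -472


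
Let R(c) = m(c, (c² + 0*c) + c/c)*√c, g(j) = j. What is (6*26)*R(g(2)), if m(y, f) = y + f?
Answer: 1092*√2 ≈ 1544.3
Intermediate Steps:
m(y, f) = f + y
R(c) = √c*(1 + c + c²) (R(c) = (((c² + 0*c) + c/c) + c)*√c = (((c² + 0) + 1) + c)*√c = ((c² + 1) + c)*√c = ((1 + c²) + c)*√c = (1 + c + c²)*√c = √c*(1 + c + c²))
(6*26)*R(g(2)) = (6*26)*(√2*(1 + 2 + 2²)) = 156*(√2*(1 + 2 + 4)) = 156*(√2*7) = 156*(7*√2) = 1092*√2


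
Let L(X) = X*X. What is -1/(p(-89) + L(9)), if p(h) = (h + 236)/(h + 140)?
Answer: -17/1426 ≈ -0.011921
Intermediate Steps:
L(X) = X²
p(h) = (236 + h)/(140 + h)
-1/(p(-89) + L(9)) = -1/((236 - 89)/(140 - 89) + 9²) = -1/(147/51 + 81) = -1/((1/51)*147 + 81) = -1/(49/17 + 81) = -1/1426/17 = -1*17/1426 = -17/1426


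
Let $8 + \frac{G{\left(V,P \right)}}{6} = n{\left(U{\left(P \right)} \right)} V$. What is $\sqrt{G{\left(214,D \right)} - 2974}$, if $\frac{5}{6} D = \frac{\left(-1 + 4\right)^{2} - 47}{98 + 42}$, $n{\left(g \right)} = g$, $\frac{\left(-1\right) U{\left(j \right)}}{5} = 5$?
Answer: $i \sqrt{35122} \approx 187.41 i$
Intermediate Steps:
$U{\left(j \right)} = -25$ ($U{\left(j \right)} = \left(-5\right) 5 = -25$)
$D = - \frac{57}{175}$ ($D = \frac{6 \frac{\left(-1 + 4\right)^{2} - 47}{98 + 42}}{5} = \frac{6 \frac{3^{2} - 47}{140}}{5} = \frac{6 \left(9 - 47\right) \frac{1}{140}}{5} = \frac{6 \left(\left(-38\right) \frac{1}{140}\right)}{5} = \frac{6}{5} \left(- \frac{19}{70}\right) = - \frac{57}{175} \approx -0.32571$)
$G{\left(V,P \right)} = -48 - 150 V$ ($G{\left(V,P \right)} = -48 + 6 \left(- 25 V\right) = -48 - 150 V$)
$\sqrt{G{\left(214,D \right)} - 2974} = \sqrt{\left(-48 - 32100\right) - 2974} = \sqrt{\left(-48 - 32100\right) + \left(-17846 + 14872\right)} = \sqrt{-32148 - 2974} = \sqrt{-35122} = i \sqrt{35122}$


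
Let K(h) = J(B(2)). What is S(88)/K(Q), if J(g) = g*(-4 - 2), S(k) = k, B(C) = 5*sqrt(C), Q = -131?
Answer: -22*sqrt(2)/15 ≈ -2.0742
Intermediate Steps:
J(g) = -6*g (J(g) = g*(-6) = -6*g)
K(h) = -30*sqrt(2)
S(88)/K(Q) = 88/((-30*sqrt(2))) = 88*(-sqrt(2)/60) = -22*sqrt(2)/15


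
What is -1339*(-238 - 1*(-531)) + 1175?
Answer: -391152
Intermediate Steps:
-1339*(-238 - 1*(-531)) + 1175 = -1339*(-238 + 531) + 1175 = -1339*293 + 1175 = -392327 + 1175 = -391152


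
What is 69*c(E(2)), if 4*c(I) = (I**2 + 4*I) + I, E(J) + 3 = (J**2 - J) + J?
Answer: 207/2 ≈ 103.50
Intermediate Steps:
E(J) = -3 + J**2 (E(J) = -3 + ((J**2 - J) + J) = -3 + J**2)
c(I) = I**2/4 + 5*I/4 (c(I) = ((I**2 + 4*I) + I)/4 = (I**2 + 5*I)/4 = I**2/4 + 5*I/4)
69*c(E(2)) = 69*((-3 + 2**2)*(5 + (-3 + 2**2))/4) = 69*((-3 + 4)*(5 + (-3 + 4))/4) = 69*((1/4)*1*(5 + 1)) = 69*((1/4)*1*6) = 69*(3/2) = 207/2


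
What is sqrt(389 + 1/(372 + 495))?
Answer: 4*sqrt(63237)/51 ≈ 19.723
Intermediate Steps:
sqrt(389 + 1/(372 + 495)) = sqrt(389 + 1/867) = sqrt(337264/867) = 4*sqrt(63237)/51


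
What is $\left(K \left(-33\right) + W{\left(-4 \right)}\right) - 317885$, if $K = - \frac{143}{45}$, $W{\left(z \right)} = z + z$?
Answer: $- \frac{4766822}{15} \approx -3.1779 \cdot 10^{5}$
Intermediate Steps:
$W{\left(z \right)} = 2 z$
$K = - \frac{143}{45}$ ($K = \left(-143\right) \frac{1}{45} = - \frac{143}{45} \approx -3.1778$)
$\left(K \left(-33\right) + W{\left(-4 \right)}\right) - 317885 = \left(\left(- \frac{143}{45}\right) \left(-33\right) + 2 \left(-4\right)\right) - 317885 = \left(\frac{1573}{15} - 8\right) - 317885 = \frac{1453}{15} - 317885 = - \frac{4766822}{15}$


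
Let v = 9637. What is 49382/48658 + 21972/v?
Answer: 772503955/234458573 ≈ 3.2948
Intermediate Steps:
49382/48658 + 21972/v = 49382/48658 + 21972/9637 = 49382*(1/48658) + 21972*(1/9637) = 24691/24329 + 21972/9637 = 772503955/234458573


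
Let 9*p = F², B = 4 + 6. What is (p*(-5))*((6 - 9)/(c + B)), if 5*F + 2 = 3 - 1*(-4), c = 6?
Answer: 5/48 ≈ 0.10417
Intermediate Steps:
F = 1 (F = -⅖ + (3 - 1*(-4))/5 = -⅖ + (3 + 4)/5 = -⅖ + (⅕)*7 = -⅖ + 7/5 = 1)
B = 10
p = ⅑ (p = (⅑)*1² = (⅑)*1 = ⅑ ≈ 0.11111)
(p*(-5))*((6 - 9)/(c + B)) = ((⅑)*(-5))*((6 - 9)/(6 + 10)) = -(-5)/(3*16) = -5/9*(-3/16) = 5/48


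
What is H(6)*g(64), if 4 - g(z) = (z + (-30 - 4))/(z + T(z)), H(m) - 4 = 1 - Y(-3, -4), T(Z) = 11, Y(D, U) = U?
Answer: 162/5 ≈ 32.400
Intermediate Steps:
H(m) = 9 (H(m) = 4 + (1 - 1*(-4)) = 4 + (1 + 4) = 4 + 5 = 9)
g(z) = 4 - (-34 + z)/(11 + z) (g(z) = 4 - (z + (-30 - 4))/(z + 11) = 4 - (z - 34)/(11 + z) = 4 - (-34 + z)/(11 + z))
H(6)*g(64) = 9*(3*(26 + 64)/(11 + 64)) = 9*(3*90/75) = 9*(3*(1/75)*90) = 9*(18/5) = 162/5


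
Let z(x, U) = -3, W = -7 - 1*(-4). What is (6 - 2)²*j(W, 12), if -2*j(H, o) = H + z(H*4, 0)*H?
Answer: -48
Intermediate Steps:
W = -3 (W = -7 + 4 = -3)
j(H, o) = H (j(H, o) = -(H - 3*H)/2 = -(-1)*H = H)
(6 - 2)²*j(W, 12) = (6 - 2)²*(-3) = 4²*(-3) = 16*(-3) = -48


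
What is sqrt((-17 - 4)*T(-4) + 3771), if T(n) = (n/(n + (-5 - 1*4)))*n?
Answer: sqrt(641667)/13 ≈ 61.619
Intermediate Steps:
T(n) = n**2/(-9 + n) (T(n) = (n/(n + (-5 - 4)))*n = (n/(n - 9))*n = (n/(-9 + n))*n = n**2/(-9 + n))
sqrt((-17 - 4)*T(-4) + 3771) = sqrt((-17 - 4)*((-4)**2/(-9 - 4)) + 3771) = sqrt(-336/(-13) + 3771) = sqrt(-336*(-1)/13 + 3771) = sqrt(-21*(-16/13) + 3771) = sqrt(336/13 + 3771) = sqrt(49359/13) = sqrt(641667)/13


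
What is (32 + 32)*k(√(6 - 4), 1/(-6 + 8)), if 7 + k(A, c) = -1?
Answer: -512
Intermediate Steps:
k(A, c) = -8 (k(A, c) = -7 - 1 = -8)
(32 + 32)*k(√(6 - 4), 1/(-6 + 8)) = (32 + 32)*(-8) = 64*(-8) = -512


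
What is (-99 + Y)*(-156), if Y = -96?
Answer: 30420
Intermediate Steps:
(-99 + Y)*(-156) = (-99 - 96)*(-156) = -195*(-156) = 30420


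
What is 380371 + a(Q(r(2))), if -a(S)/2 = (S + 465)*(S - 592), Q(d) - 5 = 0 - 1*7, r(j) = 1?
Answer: 930415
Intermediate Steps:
Q(d) = -2 (Q(d) = 5 + (0 - 1*7) = 5 + (0 - 7) = 5 - 7 = -2)
a(S) = -2*(-592 + S)*(465 + S) (a(S) = -2*(S + 465)*(S - 592) = -2*(465 + S)*(-592 + S) = -2*(-592 + S)*(465 + S))
380371 + a(Q(r(2))) = 380371 + (550560 - 2*(-2)² + 254*(-2)) = 380371 + (550560 - 2*4 - 508) = 380371 + (550560 - 8 - 508) = 380371 + 550044 = 930415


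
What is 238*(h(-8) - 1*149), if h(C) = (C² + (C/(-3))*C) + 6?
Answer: -71638/3 ≈ -23879.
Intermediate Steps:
h(C) = 6 + 2*C²/3 (h(C) = (C² + (C*(-⅓))*C) + 6 = (C² + (-C/3)*C) + 6 = (C² - C²/3) + 6 = 2*C²/3 + 6 = 6 + 2*C²/3)
238*(h(-8) - 1*149) = 238*((6 + (⅔)*(-8)²) - 1*149) = 238*((6 + (⅔)*64) - 149) = 238*((6 + 128/3) - 149) = 238*(146/3 - 149) = 238*(-301/3) = -71638/3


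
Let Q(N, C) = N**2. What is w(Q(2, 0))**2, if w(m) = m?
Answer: 16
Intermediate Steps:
w(Q(2, 0))**2 = (2**2)**2 = 4**2 = 16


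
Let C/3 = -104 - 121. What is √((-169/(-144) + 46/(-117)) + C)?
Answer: I*√16407807/156 ≈ 25.966*I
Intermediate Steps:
C = -675 (C = 3*(-104 - 121) = 3*(-225) = -675)
√((-169/(-144) + 46/(-117)) + C) = √((-169/(-144) + 46/(-117)) - 675) = √((-169*(-1/144) + 46*(-1/117)) - 675) = √((169/144 - 46/117) - 675) = √(487/624 - 675) = √(-420713/624) = I*√16407807/156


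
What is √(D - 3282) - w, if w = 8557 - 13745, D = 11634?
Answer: 5188 + 12*√58 ≈ 5279.4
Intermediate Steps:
w = -5188
√(D - 3282) - w = √(11634 - 3282) - 1*(-5188) = √8352 + 5188 = 12*√58 + 5188 = 5188 + 12*√58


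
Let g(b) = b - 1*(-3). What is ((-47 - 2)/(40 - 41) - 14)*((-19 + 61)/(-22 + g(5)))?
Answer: -105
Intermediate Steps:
g(b) = 3 + b (g(b) = b + 3 = 3 + b)
((-47 - 2)/(40 - 41) - 14)*((-19 + 61)/(-22 + g(5))) = ((-47 - 2)/(40 - 41) - 14)*((-19 + 61)/(-22 + (3 + 5))) = (-49/(-1) - 14)*(42/(-22 + 8)) = (-49*(-1) - 14)*(42/(-14)) = (49 - 14)*(42*(-1/14)) = 35*(-3) = -105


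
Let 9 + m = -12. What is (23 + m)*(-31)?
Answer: -62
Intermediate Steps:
m = -21 (m = -9 - 12 = -21)
(23 + m)*(-31) = (23 - 21)*(-31) = 2*(-31) = -62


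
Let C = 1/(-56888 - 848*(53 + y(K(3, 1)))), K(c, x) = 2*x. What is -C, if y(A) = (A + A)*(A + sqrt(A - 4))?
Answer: 13577/1477555848 - 53*I*sqrt(2)/184694481 ≈ 9.1888e-6 - 4.0582e-7*I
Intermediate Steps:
y(A) = 2*A*(A + sqrt(-4 + A)) (y(A) = (2*A)*(A + sqrt(-4 + A)) = 2*A*(A + sqrt(-4 + A)))
C = 1/(-108616 - 3392*I*sqrt(2)) (C = 1/(-56888 - 848*(53 + 2*(2*1)*(2*1 + sqrt(-4 + 2*1)))) = 1/(-56888 - 848*(53 + 2*2*(2 + sqrt(-4 + 2)))) = 1/(-56888 - 848*(53 + 2*2*(2 + sqrt(-2)))) = 1/(-56888 - 848*(53 + 2*2*(2 + I*sqrt(2)))) = 1/(-56888 - 848*(53 + (8 + 4*I*sqrt(2)))) = 1/(-56888 - 848*(61 + 4*I*sqrt(2))) = 1/(-56888 + (-51728 - 3392*I*sqrt(2))) = 1/(-108616 - 3392*I*sqrt(2)) ≈ -9.1888e-6 + 4.0582e-7*I)
-C = -I/(8*(-13577*I + 424*sqrt(2)))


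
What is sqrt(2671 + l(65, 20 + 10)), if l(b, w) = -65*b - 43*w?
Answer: 6*I*sqrt(79) ≈ 53.329*I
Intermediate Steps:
sqrt(2671 + l(65, 20 + 10)) = sqrt(2671 + (-65*65 - 43*(20 + 10))) = sqrt(2671 + (-4225 - 43*30)) = sqrt(2671 + (-4225 - 1290)) = sqrt(2671 - 5515) = sqrt(-2844) = 6*I*sqrt(79)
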